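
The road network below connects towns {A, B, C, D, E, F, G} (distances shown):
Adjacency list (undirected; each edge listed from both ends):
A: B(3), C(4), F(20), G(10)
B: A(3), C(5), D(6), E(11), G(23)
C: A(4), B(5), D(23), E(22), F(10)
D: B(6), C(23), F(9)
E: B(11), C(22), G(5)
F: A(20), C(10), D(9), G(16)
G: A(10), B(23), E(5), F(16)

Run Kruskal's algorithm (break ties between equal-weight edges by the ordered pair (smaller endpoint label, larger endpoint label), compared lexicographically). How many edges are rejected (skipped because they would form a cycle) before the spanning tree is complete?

1

Kruskal: consider edges lightest-first.
A–B (3): add. Components now {A,B} {C} {D} {E} {F} {G}
A–C (4): add. Components now {A,B,C} {D} {E} {F} {G}
B–C (5): skip — B and C already connected.
E–G (5): add. Components now {A,B,C} {D} {E,G} {F}
B–D (6): add. Components now {A,B,C,D} {E,G} {F}
D–F (9): add. Components now {A,B,C,D,F} {E,G}
A–G (10): add. Components now {A,B,C,D,E,F,G}
Edges rejected before the tree was complete: 1.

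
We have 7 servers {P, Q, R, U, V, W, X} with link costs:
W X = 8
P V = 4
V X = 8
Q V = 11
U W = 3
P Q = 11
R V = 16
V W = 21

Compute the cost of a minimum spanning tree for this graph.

Grow the tree from U using Prim:
Step 1: frontier [U W 3] → take U W (3); add W.
Step 2: frontier [W X 8, V W 21] → take W X (8); add X.
Step 3: frontier [V W 21, V X 8] → take V X (8); add V.
Step 4: frontier [P V 4, Q V 11, R V 16] → take P V (4); add P.
Step 5: frontier [P Q 11, Q V 11, R V 16] → take P Q (11); add Q.
Step 6: frontier [R V 16] → take R V (16); add R.
MST edges: U W, W X, V X, P V, P Q, R V; total weight 3+8+8+4+11+16 = 50.

50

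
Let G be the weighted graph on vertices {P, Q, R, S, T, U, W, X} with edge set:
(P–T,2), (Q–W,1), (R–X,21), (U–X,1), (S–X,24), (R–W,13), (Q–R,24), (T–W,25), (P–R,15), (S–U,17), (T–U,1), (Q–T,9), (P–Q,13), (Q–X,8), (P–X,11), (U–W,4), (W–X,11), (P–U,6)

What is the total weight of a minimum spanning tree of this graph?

Sort edges by weight, then run Kruskal:
Q–W (1): add — endpoints in different components.
T–U (1): add — endpoints in different components.
U–X (1): add — endpoints in different components.
P–T (2): add — endpoints in different components.
U–W (4): add — endpoints in different components.
P–U (6): skip — P and U already connected.
Q–X (8): skip — Q and X already connected.
Q–T (9): skip — Q and T already connected.
P–X (11): skip — P and X already connected.
W–X (11): skip — W and X already connected.
P–Q (13): skip — P and Q already connected.
R–W (13): add — endpoints in different components.
P–R (15): skip — R and P already connected.
S–U (17): add — endpoints in different components.
MST edges: Q–W, T–U, U–X, P–T, U–W, R–W, S–U; total weight 1+1+1+2+4+13+17 = 39.

39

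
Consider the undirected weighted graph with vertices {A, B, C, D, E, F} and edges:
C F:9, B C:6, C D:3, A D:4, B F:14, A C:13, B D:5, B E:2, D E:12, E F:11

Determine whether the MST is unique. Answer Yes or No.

Yes

Kruskal: consider edges lightest-first.
B E (2): add. Components now {A} {B,E} {C} {D} {F}
C D (3): add. Components now {A} {B,E} {C,D} {F}
A D (4): add. Components now {A,C,D} {B,E} {F}
B D (5): add. Components now {A,B,C,D,E} {F}
B C (6): skip — B and C already connected.
C F (9): add. Components now {A,B,C,D,E,F}
Every non-tree edge has weight strictly greater than the heaviest edge on the tree path between its endpoints, so the MST is unique.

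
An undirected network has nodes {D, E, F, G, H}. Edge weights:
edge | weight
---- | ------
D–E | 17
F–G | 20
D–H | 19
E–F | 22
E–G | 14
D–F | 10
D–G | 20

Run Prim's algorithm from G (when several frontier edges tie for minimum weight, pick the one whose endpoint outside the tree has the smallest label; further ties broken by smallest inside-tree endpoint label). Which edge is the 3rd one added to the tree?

Prim's algorithm from G:
Step 1: cheapest edge leaving the tree is E–G (14); add E.
Step 2: cheapest edge leaving the tree is D–E (17); add D.
Step 3: cheapest edge leaving the tree is D–F (10); add F.
Step 4: cheapest edge leaving the tree is D–H (19); add H.
The 3rd edge added is D–F.

D-F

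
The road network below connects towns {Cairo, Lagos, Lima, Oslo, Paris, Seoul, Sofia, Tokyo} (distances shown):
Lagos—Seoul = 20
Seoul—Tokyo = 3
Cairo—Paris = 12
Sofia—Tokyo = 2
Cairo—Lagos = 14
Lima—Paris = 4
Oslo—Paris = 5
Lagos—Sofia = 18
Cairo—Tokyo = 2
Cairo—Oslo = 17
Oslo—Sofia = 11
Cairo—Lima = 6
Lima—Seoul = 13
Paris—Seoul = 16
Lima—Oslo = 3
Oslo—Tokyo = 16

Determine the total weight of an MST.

Prim's algorithm from Cairo:
Step 1: cheapest edge leaving the tree is Cairo—Tokyo (2); add Tokyo.
Step 2: cheapest edge leaving the tree is Sofia—Tokyo (2); add Sofia.
Step 3: cheapest edge leaving the tree is Seoul—Tokyo (3); add Seoul.
Step 4: cheapest edge leaving the tree is Cairo—Lima (6); add Lima.
Step 5: cheapest edge leaving the tree is Lima—Oslo (3); add Oslo.
Step 6: cheapest edge leaving the tree is Lima—Paris (4); add Paris.
Step 7: cheapest edge leaving the tree is Cairo—Lagos (14); add Lagos.
MST edges: Cairo—Tokyo, Sofia—Tokyo, Seoul—Tokyo, Cairo—Lima, Lima—Oslo, Lima—Paris, Cairo—Lagos; total weight 2+2+3+6+3+4+14 = 34.

34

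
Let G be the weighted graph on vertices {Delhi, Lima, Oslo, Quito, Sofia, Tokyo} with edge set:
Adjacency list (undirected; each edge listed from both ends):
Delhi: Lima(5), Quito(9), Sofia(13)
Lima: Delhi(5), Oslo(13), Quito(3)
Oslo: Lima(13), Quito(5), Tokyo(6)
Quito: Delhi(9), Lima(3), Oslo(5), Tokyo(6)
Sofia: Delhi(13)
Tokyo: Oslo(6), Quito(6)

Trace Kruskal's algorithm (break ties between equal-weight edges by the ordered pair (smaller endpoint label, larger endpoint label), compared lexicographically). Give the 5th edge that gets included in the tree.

Delhi-Sofia

Kruskal's algorithm — process edges by increasing weight (ties by edge label):
Lima Quito (3): add — endpoints in different components.
Delhi Lima (5): add — endpoints in different components.
Oslo Quito (5): add — endpoints in different components.
Oslo Tokyo (6): add — endpoints in different components.
Quito Tokyo (6): skip — Quito and Tokyo already connected.
Delhi Quito (9): skip — Quito and Delhi already connected.
Delhi Sofia (13): add — endpoints in different components.
The 5th edge added is Delhi Sofia.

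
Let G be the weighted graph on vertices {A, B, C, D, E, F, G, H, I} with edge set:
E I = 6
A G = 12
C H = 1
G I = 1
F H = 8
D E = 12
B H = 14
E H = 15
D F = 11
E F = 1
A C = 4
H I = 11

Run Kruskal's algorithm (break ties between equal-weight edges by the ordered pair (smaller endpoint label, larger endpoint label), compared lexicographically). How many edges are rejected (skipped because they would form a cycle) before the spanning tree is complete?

Kruskal: consider edges lightest-first.
C H (1): add — endpoints in different components.
E F (1): add — endpoints in different components.
G I (1): add — endpoints in different components.
A C (4): add — endpoints in different components.
E I (6): add — endpoints in different components.
F H (8): add — endpoints in different components.
D F (11): add — endpoints in different components.
H I (11): skip — H and I already connected.
A G (12): skip — A and G already connected.
D E (12): skip — D and E already connected.
B H (14): add — endpoints in different components.
Edges rejected before the tree was complete: 3.

3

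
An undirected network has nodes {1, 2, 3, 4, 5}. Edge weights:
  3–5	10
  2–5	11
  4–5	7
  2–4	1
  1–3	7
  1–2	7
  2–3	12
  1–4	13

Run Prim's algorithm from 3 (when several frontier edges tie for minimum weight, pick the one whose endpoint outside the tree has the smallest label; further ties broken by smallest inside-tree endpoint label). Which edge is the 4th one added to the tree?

Grow the tree from 3 using Prim:
Step 1: cheapest edge leaving the tree is 1–3 (7); add 1.
Step 2: cheapest edge leaving the tree is 1–2 (7); add 2.
Step 3: cheapest edge leaving the tree is 2–4 (1); add 4.
Step 4: cheapest edge leaving the tree is 4–5 (7); add 5.
The 4th edge added is 4–5.

4-5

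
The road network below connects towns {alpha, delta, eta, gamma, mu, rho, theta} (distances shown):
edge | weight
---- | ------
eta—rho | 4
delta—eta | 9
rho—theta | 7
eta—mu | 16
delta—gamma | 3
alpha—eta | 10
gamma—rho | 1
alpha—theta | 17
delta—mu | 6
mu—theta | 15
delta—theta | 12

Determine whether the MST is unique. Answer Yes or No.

Kruskal's algorithm — process edges by increasing weight (ties by edge label):
gamma—rho (1): add. Components now {theta} {delta} {eta} {gamma,rho} {alpha} {mu}
delta—gamma (3): add. Components now {theta} {delta,gamma,rho} {eta} {alpha} {mu}
eta—rho (4): add. Components now {theta} {delta,eta,gamma,rho} {alpha} {mu}
delta—mu (6): add. Components now {theta} {delta,eta,gamma,mu,rho} {alpha}
rho—theta (7): add. Components now {delta,eta,gamma,mu,rho,theta} {alpha}
delta—eta (9): skip — delta and eta already connected.
alpha—eta (10): add. Components now {alpha,delta,eta,gamma,mu,rho,theta}
Every non-tree edge has weight strictly greater than the heaviest edge on the tree path between its endpoints, so the MST is unique.

Yes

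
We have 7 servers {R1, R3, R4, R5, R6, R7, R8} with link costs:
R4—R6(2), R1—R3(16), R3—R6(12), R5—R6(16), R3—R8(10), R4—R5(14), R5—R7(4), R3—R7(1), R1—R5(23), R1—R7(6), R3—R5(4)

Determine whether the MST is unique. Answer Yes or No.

Kruskal's algorithm — process edges by increasing weight (ties by edge label):
R3—R7 (1): add — endpoints in different components.
R4—R6 (2): add — endpoints in different components.
R3—R5 (4): add — endpoints in different components.
R5—R7 (4): skip — R7 and R5 already connected.
R1—R7 (6): add — endpoints in different components.
R3—R8 (10): add — endpoints in different components.
R3—R6 (12): add — endpoints in different components.
Non-tree edge R5—R7 has weight 4, equal to the heaviest edge on its tree cycle — swapping gives another MST of the same weight. Not unique.

No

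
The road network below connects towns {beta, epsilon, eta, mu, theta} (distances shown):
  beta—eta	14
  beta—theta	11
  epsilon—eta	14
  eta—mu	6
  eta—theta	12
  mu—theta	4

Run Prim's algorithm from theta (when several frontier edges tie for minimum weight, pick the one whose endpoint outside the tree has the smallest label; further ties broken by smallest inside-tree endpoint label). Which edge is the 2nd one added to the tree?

Prim, starting at theta.
Step 1: frontier [mu—theta 4, beta—theta 11, eta—theta 12] → take mu—theta (4); add mu.
Step 2: frontier [eta—mu 6, beta—theta 11, eta—theta 12] → take eta—mu (6); add eta.
Step 3: frontier [beta—eta 14, epsilon—eta 14, beta—theta 11] → take beta—theta (11); add beta.
Step 4: frontier [epsilon—eta 14] → take epsilon—eta (14); add epsilon.
The 2nd edge added is eta—mu.

eta-mu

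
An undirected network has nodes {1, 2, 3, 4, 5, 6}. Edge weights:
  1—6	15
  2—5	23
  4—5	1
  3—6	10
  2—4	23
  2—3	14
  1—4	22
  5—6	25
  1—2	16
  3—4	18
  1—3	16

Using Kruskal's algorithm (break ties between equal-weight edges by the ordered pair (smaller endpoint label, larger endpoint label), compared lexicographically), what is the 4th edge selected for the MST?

1-6

Kruskal: consider edges lightest-first.
4—5 (1): add — endpoints in different components.
3—6 (10): add — endpoints in different components.
2—3 (14): add — endpoints in different components.
1—6 (15): add — endpoints in different components.
1—2 (16): skip — 1 and 2 already connected.
1—3 (16): skip — 1 and 3 already connected.
3—4 (18): add — endpoints in different components.
The 4th edge added is 1—6.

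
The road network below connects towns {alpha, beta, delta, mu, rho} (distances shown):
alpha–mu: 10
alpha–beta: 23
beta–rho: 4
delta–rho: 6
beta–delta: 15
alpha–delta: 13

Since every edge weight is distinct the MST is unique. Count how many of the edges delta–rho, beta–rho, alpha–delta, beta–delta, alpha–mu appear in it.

Sort edges by weight, then run Kruskal:
beta–rho (4): add — endpoints in different components.
delta–rho (6): add — endpoints in different components.
alpha–mu (10): add — endpoints in different components.
alpha–delta (13): add — endpoints in different components.
MST edge set: {beta–rho, delta–rho, alpha–mu, alpha–delta}.
Of the listed edges, {delta–rho, beta–rho, alpha–delta, alpha–mu} are in the MST → 4.

4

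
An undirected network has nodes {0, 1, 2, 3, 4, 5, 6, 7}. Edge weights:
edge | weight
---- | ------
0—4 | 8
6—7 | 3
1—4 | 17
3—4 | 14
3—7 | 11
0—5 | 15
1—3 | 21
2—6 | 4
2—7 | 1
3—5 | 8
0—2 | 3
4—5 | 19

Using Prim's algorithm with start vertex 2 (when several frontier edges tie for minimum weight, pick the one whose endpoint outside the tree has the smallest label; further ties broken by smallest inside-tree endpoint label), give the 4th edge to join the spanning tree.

0-4

Grow the tree from 2 using Prim:
Step 1: frontier [2—7 1, 0—2 3, 2—6 4] → take 2—7 (1); add 7.
Step 2: frontier [0—2 3, 2—6 4, 6—7 3, 3—7 11] → take 0—2 (3); add 0.
Step 3: frontier [0—4 8, 0—5 15, 2—6 4, 6—7 3, 3—7 11] → take 6—7 (3); add 6.
Step 4: frontier [0—4 8, 0—5 15, 3—7 11] → take 0—4 (8); add 4.
Step 5: frontier [0—5 15, 3—4 14, 1—4 17, 4—5 19, 3—7 11] → take 3—7 (11); add 3.
Step 6: frontier [0—5 15, 3—5 8, 1—3 21, 1—4 17, 4—5 19] → take 3—5 (8); add 5.
Step 7: frontier [1—3 21, 1—4 17] → take 1—4 (17); add 1.
The 4th edge added is 0—4.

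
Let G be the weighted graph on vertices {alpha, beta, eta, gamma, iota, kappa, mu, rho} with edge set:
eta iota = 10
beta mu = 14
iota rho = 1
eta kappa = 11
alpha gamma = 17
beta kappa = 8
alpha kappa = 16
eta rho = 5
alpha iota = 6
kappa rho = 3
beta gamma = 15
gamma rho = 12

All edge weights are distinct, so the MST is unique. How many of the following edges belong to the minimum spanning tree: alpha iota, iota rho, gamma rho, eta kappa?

3

Sort edges by weight, then run Kruskal:
iota rho (1): add — endpoints in different components.
kappa rho (3): add — endpoints in different components.
eta rho (5): add — endpoints in different components.
alpha iota (6): add — endpoints in different components.
beta kappa (8): add — endpoints in different components.
eta iota (10): skip — iota and eta already connected.
eta kappa (11): skip — eta and kappa already connected.
gamma rho (12): add — endpoints in different components.
beta mu (14): add — endpoints in different components.
MST edge set: {iota rho, kappa rho, eta rho, alpha iota, beta kappa, gamma rho, beta mu}.
Of the listed edges, {alpha iota, iota rho, gamma rho} are in the MST → 3.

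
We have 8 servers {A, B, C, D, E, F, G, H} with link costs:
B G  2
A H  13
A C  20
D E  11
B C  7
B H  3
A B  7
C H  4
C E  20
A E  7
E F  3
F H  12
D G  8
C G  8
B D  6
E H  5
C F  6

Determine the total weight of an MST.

30

Prim, starting at H.
Step 1: cheapest edge leaving the tree is B H (3); add B.
Step 2: cheapest edge leaving the tree is B G (2); add G.
Step 3: cheapest edge leaving the tree is C H (4); add C.
Step 4: cheapest edge leaving the tree is E H (5); add E.
Step 5: cheapest edge leaving the tree is E F (3); add F.
Step 6: cheapest edge leaving the tree is B D (6); add D.
Step 7: cheapest edge leaving the tree is A B (7); add A.
MST edges: B H, B G, C H, E H, E F, B D, A B; total weight 3+2+4+5+3+6+7 = 30.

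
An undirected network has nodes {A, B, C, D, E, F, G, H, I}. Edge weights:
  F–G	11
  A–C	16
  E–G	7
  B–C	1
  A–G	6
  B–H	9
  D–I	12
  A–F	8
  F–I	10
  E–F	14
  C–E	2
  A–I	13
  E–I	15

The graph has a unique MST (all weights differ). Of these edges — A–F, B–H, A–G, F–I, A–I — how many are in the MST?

Sort edges by weight, then run Kruskal:
B–C (1): add — endpoints in different components.
C–E (2): add — endpoints in different components.
A–G (6): add — endpoints in different components.
E–G (7): add — endpoints in different components.
A–F (8): add — endpoints in different components.
B–H (9): add — endpoints in different components.
F–I (10): add — endpoints in different components.
F–G (11): skip — F and G already connected.
D–I (12): add — endpoints in different components.
MST edge set: {B–C, C–E, A–G, E–G, A–F, B–H, F–I, D–I}.
Of the listed edges, {A–F, B–H, A–G, F–I} are in the MST → 4.

4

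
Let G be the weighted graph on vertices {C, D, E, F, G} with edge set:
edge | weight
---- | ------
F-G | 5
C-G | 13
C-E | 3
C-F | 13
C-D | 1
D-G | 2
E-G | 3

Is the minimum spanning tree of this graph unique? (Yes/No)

Kruskal: consider edges lightest-first.
C-D (1): add — endpoints in different components.
D-G (2): add — endpoints in different components.
C-E (3): add — endpoints in different components.
E-G (3): skip — E and G already connected.
F-G (5): add — endpoints in different components.
Non-tree edge E-G has weight 3, equal to the heaviest edge on its tree cycle — swapping gives another MST of the same weight. Not unique.

No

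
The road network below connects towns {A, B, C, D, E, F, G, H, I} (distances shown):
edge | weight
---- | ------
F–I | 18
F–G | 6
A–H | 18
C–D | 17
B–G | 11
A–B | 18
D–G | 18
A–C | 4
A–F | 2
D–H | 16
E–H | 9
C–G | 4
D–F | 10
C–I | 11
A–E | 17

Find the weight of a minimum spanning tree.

67

Grow the tree from I using Prim:
Step 1: cheapest edge leaving the tree is C–I (11); add C.
Step 2: cheapest edge leaving the tree is A–C (4); add A.
Step 3: cheapest edge leaving the tree is A–F (2); add F.
Step 4: cheapest edge leaving the tree is C–G (4); add G.
Step 5: cheapest edge leaving the tree is D–F (10); add D.
Step 6: cheapest edge leaving the tree is B–G (11); add B.
Step 7: cheapest edge leaving the tree is D–H (16); add H.
Step 8: cheapest edge leaving the tree is E–H (9); add E.
MST edges: C–I, A–C, A–F, C–G, D–F, B–G, D–H, E–H; total weight 11+4+2+4+10+11+16+9 = 67.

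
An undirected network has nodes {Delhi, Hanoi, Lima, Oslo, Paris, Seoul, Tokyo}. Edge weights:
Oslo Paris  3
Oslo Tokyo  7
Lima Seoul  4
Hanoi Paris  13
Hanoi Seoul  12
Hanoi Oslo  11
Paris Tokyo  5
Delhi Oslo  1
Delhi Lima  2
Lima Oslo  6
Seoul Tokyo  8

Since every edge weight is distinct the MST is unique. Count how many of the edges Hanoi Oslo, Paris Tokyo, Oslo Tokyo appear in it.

2

Sort edges by weight, then run Kruskal:
Delhi Oslo (1): add — endpoints in different components.
Delhi Lima (2): add — endpoints in different components.
Oslo Paris (3): add — endpoints in different components.
Lima Seoul (4): add — endpoints in different components.
Paris Tokyo (5): add — endpoints in different components.
Lima Oslo (6): skip — Oslo and Lima already connected.
Oslo Tokyo (7): skip — Oslo and Tokyo already connected.
Seoul Tokyo (8): skip — Seoul and Tokyo already connected.
Hanoi Oslo (11): add — endpoints in different components.
MST edge set: {Delhi Oslo, Delhi Lima, Oslo Paris, Lima Seoul, Paris Tokyo, Hanoi Oslo}.
Of the listed edges, {Hanoi Oslo, Paris Tokyo} are in the MST → 2.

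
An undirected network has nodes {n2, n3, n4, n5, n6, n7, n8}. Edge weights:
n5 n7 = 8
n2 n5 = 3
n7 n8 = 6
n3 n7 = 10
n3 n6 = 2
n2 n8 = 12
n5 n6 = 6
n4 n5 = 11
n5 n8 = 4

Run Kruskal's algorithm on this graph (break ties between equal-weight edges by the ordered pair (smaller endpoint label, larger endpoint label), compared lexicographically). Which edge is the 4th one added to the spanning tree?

n5-n6

Sort edges by weight, then run Kruskal:
n3 n6 (2): add. Components now {n8} {n7} {n3,n6} {n4} {n2} {n5}
n2 n5 (3): add. Components now {n8} {n7} {n3,n6} {n4} {n2,n5}
n5 n8 (4): add. Components now {n2,n5,n8} {n7} {n3,n6} {n4}
n5 n6 (6): add. Components now {n2,n3,n5,n6,n8} {n7} {n4}
n7 n8 (6): add. Components now {n2,n3,n5,n6,n7,n8} {n4}
n5 n7 (8): skip — n7 and n5 already connected.
n3 n7 (10): skip — n7 and n3 already connected.
n4 n5 (11): add. Components now {n2,n3,n4,n5,n6,n7,n8}
The 4th edge added is n5 n6.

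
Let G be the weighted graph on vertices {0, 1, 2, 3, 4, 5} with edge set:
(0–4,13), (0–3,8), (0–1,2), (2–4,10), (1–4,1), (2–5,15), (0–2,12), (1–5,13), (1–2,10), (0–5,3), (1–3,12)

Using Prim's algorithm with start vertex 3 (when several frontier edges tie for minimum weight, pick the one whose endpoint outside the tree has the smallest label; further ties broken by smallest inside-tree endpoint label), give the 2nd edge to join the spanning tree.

Prim, starting at 3.
Step 1: frontier [0–3 8, 1–3 12] → take 0–3 (8); add 0.
Step 2: frontier [0–1 2, 0–5 3, 0–2 12, 0–4 13, 1–3 12] → take 0–1 (2); add 1.
Step 3: frontier [0–5 3, 0–2 12, 0–4 13, 1–4 1, 1–2 10, 1–5 13] → take 1–4 (1); add 4.
Step 4: frontier [0–5 3, 0–2 12, 1–2 10, 1–5 13, 2–4 10] → take 0–5 (3); add 5.
Step 5: frontier [0–2 12, 1–2 10, 2–4 10, 2–5 15] → take 1–2 (10); add 2.
The 2nd edge added is 0–1.

0-1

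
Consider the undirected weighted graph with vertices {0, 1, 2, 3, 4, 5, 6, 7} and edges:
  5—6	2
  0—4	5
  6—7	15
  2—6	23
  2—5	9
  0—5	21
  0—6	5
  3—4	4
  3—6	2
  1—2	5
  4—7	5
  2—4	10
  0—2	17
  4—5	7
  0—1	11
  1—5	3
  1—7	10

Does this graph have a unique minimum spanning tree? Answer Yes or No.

No

Sort edges by weight, then run Kruskal:
3—6 (2): add — endpoints in different components.
5—6 (2): add — endpoints in different components.
1—5 (3): add — endpoints in different components.
3—4 (4): add — endpoints in different components.
0—4 (5): add — endpoints in different components.
0—6 (5): skip — 0 and 6 already connected.
1—2 (5): add — endpoints in different components.
4—7 (5): add — endpoints in different components.
Non-tree edge 0—6 has weight 5, equal to the heaviest edge on its tree cycle — swapping gives another MST of the same weight. Not unique.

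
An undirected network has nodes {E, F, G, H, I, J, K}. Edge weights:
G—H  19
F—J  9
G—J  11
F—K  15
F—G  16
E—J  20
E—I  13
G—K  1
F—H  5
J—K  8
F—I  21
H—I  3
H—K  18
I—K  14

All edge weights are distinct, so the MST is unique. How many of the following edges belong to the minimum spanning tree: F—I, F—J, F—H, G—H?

2

Kruskal: consider edges lightest-first.
G—K (1): add. Components now {E} {F} {G,K} {H} {I} {J}
H—I (3): add. Components now {E} {F} {G,K} {H,I} {J}
F—H (5): add. Components now {E} {F,H,I} {G,K} {J}
J—K (8): add. Components now {E} {F,H,I} {G,J,K}
F—J (9): add. Components now {E} {F,G,H,I,J,K}
G—J (11): skip — G and J already connected.
E—I (13): add. Components now {E,F,G,H,I,J,K}
MST edge set: {G—K, H—I, F—H, J—K, F—J, E—I}.
Of the listed edges, {F—J, F—H} are in the MST → 2.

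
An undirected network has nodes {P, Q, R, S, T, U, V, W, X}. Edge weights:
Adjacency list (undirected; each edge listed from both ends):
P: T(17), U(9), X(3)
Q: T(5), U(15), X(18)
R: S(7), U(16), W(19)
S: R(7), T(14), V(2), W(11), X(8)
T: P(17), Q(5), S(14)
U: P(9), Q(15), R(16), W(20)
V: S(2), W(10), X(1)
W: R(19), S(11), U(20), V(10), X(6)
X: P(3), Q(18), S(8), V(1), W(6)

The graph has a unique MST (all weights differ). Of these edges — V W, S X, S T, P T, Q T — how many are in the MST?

Sort edges by weight, then run Kruskal:
V X (1): add — endpoints in different components.
S V (2): add — endpoints in different components.
P X (3): add — endpoints in different components.
Q T (5): add — endpoints in different components.
W X (6): add — endpoints in different components.
R S (7): add — endpoints in different components.
S X (8): skip — S and X already connected.
P U (9): add — endpoints in different components.
V W (10): skip — V and W already connected.
S W (11): skip — S and W already connected.
S T (14): add — endpoints in different components.
MST edge set: {V X, S V, P X, Q T, W X, R S, P U, S T}.
Of the listed edges, {S T, Q T} are in the MST → 2.

2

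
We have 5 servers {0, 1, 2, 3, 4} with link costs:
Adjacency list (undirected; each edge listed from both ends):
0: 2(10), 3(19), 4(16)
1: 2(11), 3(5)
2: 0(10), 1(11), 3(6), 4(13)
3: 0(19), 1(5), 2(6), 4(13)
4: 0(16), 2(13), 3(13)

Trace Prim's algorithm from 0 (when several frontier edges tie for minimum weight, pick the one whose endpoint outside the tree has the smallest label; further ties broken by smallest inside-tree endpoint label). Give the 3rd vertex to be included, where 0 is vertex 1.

3

Prim's algorithm from 0:
Step 1: frontier [0–2 10, 0–4 16, 0–3 19] → take 0–2 (10); add 2.
Step 2: frontier [0–4 16, 0–3 19, 2–3 6, 1–2 11, 2–4 13] → take 2–3 (6); add 3.
Step 3: frontier [0–4 16, 1–2 11, 2–4 13, 1–3 5, 3–4 13] → take 1–3 (5); add 1.
Step 4: frontier [0–4 16, 2–4 13, 3–4 13] → take 2–4 (13); add 4.
Vertex order: 0, 2, 3, 1, 4. The 3rd vertex is 3.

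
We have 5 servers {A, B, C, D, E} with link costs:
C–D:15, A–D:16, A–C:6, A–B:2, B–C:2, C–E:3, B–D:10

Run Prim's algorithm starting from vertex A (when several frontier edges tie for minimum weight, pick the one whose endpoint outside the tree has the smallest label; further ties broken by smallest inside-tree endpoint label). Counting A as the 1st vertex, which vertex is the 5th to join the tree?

Prim, starting at A.
Step 1: frontier [A–B 2, A–C 6, A–D 16] → take A–B (2); add B.
Step 2: frontier [A–C 6, A–D 16, B–C 2, B–D 10] → take B–C (2); add C.
Step 3: frontier [A–D 16, B–D 10, C–E 3, C–D 15] → take C–E (3); add E.
Step 4: frontier [A–D 16, B–D 10, C–D 15] → take B–D (10); add D.
Vertex order: A, B, C, E, D. The 5th vertex is D.

D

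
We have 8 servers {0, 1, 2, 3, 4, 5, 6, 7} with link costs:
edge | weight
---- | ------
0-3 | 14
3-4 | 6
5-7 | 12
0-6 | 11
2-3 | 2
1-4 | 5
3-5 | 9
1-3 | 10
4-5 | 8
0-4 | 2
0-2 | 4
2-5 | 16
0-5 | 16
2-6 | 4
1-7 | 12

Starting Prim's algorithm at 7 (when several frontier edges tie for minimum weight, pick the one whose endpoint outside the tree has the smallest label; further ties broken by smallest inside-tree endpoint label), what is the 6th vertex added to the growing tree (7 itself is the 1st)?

3

Prim's algorithm from 7:
Step 1: cheapest edge leaving the tree is 1-7 (12); add 1.
Step 2: cheapest edge leaving the tree is 1-4 (5); add 4.
Step 3: cheapest edge leaving the tree is 0-4 (2); add 0.
Step 4: cheapest edge leaving the tree is 0-2 (4); add 2.
Step 5: cheapest edge leaving the tree is 2-3 (2); add 3.
Step 6: cheapest edge leaving the tree is 2-6 (4); add 6.
Step 7: cheapest edge leaving the tree is 4-5 (8); add 5.
Vertex order: 7, 1, 4, 0, 2, 3, 6, 5. The 6th vertex is 3.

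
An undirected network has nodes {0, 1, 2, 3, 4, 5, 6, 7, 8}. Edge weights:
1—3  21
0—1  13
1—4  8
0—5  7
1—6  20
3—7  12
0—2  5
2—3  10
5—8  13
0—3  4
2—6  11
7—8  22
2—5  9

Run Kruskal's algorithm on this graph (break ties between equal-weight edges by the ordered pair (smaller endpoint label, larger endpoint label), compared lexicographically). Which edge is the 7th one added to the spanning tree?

0-1

Kruskal's algorithm — process edges by increasing weight (ties by edge label):
0—3 (4): add — endpoints in different components.
0—2 (5): add — endpoints in different components.
0—5 (7): add — endpoints in different components.
1—4 (8): add — endpoints in different components.
2—5 (9): skip — 2 and 5 already connected.
2—3 (10): skip — 2 and 3 already connected.
2—6 (11): add — endpoints in different components.
3—7 (12): add — endpoints in different components.
0—1 (13): add — endpoints in different components.
5—8 (13): add — endpoints in different components.
The 7th edge added is 0—1.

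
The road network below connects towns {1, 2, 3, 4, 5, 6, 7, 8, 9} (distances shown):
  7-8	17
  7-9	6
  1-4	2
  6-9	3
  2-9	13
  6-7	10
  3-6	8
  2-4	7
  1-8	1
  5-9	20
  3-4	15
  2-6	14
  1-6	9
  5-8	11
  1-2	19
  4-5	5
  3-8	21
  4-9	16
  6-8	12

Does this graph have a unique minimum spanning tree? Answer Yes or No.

Kruskal: consider edges lightest-first.
1-8 (1): add — endpoints in different components.
1-4 (2): add — endpoints in different components.
6-9 (3): add — endpoints in different components.
4-5 (5): add — endpoints in different components.
7-9 (6): add — endpoints in different components.
2-4 (7): add — endpoints in different components.
3-6 (8): add — endpoints in different components.
1-6 (9): add — endpoints in different components.
Every non-tree edge has weight strictly greater than the heaviest edge on the tree path between its endpoints, so the MST is unique.

Yes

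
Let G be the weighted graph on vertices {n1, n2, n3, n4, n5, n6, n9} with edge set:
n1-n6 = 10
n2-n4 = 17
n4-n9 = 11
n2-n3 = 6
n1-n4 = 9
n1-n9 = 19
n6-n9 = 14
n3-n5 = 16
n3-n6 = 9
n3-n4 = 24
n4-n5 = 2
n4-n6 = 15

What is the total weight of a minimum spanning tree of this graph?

47

Grow the tree from n4 using Prim:
Step 1: frontier [n4-n5 2, n1-n4 9, n4-n9 11, n4-n6 15, n2-n4 17, n3-n4 24] → take n4-n5 (2); add n5.
Step 2: frontier [n1-n4 9, n4-n9 11, n4-n6 15, n2-n4 17, n3-n4 24, n3-n5 16] → take n1-n4 (9); add n1.
Step 3: frontier [n1-n6 10, n1-n9 19, n4-n9 11, n4-n6 15, n2-n4 17, n3-n4 24, n3-n5 16] → take n1-n6 (10); add n6.
Step 4: frontier [n1-n9 19, n4-n9 11, n2-n4 17, n3-n4 24, n3-n5 16, n3-n6 9, n6-n9 14] → take n3-n6 (9); add n3.
Step 5: frontier [n1-n9 19, n2-n3 6, n4-n9 11, n2-n4 17, n6-n9 14] → take n2-n3 (6); add n2.
Step 6: frontier [n1-n9 19, n4-n9 11, n6-n9 14] → take n4-n9 (11); add n9.
MST edges: n4-n5, n1-n4, n1-n6, n3-n6, n2-n3, n4-n9; total weight 2+9+10+9+6+11 = 47.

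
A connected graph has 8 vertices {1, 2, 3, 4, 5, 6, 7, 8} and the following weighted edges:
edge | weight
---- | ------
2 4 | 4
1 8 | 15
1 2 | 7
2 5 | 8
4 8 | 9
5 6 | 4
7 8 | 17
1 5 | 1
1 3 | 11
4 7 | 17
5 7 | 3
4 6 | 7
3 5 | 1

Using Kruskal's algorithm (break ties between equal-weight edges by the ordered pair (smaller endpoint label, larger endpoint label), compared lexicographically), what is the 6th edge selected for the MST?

1-2

Sort edges by weight, then run Kruskal:
1 5 (1): add — endpoints in different components.
3 5 (1): add — endpoints in different components.
5 7 (3): add — endpoints in different components.
2 4 (4): add — endpoints in different components.
5 6 (4): add — endpoints in different components.
1 2 (7): add — endpoints in different components.
4 6 (7): skip — 4 and 6 already connected.
2 5 (8): skip — 2 and 5 already connected.
4 8 (9): add — endpoints in different components.
The 6th edge added is 1 2.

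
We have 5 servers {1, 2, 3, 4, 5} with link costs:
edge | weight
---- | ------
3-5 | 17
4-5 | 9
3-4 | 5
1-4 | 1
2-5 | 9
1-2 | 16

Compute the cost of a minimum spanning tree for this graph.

Prim, starting at 2.
Step 1: cheapest edge leaving the tree is 2-5 (9); add 5.
Step 2: cheapest edge leaving the tree is 4-5 (9); add 4.
Step 3: cheapest edge leaving the tree is 1-4 (1); add 1.
Step 4: cheapest edge leaving the tree is 3-4 (5); add 3.
MST edges: 2-5, 4-5, 1-4, 3-4; total weight 9+9+1+5 = 24.

24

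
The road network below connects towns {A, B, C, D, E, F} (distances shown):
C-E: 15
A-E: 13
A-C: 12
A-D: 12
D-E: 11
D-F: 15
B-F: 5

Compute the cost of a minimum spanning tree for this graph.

55

Prim, starting at D.
Step 1: cheapest edge leaving the tree is D-E (11); add E.
Step 2: cheapest edge leaving the tree is A-D (12); add A.
Step 3: cheapest edge leaving the tree is A-C (12); add C.
Step 4: cheapest edge leaving the tree is D-F (15); add F.
Step 5: cheapest edge leaving the tree is B-F (5); add B.
MST edges: D-E, A-D, A-C, D-F, B-F; total weight 11+12+12+15+5 = 55.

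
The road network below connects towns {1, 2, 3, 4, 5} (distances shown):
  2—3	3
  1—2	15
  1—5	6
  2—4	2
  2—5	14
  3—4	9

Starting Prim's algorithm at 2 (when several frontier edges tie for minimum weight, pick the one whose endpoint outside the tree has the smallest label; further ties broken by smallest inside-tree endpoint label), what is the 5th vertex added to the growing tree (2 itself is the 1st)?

1

Prim's algorithm from 2:
Step 1: cheapest edge leaving the tree is 2—4 (2); add 4.
Step 2: cheapest edge leaving the tree is 2—3 (3); add 3.
Step 3: cheapest edge leaving the tree is 2—5 (14); add 5.
Step 4: cheapest edge leaving the tree is 1—5 (6); add 1.
Vertex order: 2, 4, 3, 5, 1. The 5th vertex is 1.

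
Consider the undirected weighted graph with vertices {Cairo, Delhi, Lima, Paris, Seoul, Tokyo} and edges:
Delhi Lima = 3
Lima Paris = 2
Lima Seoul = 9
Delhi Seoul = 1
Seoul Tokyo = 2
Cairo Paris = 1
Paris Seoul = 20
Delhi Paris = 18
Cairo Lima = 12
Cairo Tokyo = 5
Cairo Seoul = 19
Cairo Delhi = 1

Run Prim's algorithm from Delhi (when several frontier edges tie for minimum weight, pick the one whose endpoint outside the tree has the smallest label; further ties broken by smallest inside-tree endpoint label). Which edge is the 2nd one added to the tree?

Prim's algorithm from Delhi:
Step 1: cheapest edge leaving the tree is Cairo Delhi (1); add Cairo.
Step 2: cheapest edge leaving the tree is Cairo Paris (1); add Paris.
Step 3: cheapest edge leaving the tree is Delhi Seoul (1); add Seoul.
Step 4: cheapest edge leaving the tree is Lima Paris (2); add Lima.
Step 5: cheapest edge leaving the tree is Seoul Tokyo (2); add Tokyo.
The 2nd edge added is Cairo Paris.

Cairo-Paris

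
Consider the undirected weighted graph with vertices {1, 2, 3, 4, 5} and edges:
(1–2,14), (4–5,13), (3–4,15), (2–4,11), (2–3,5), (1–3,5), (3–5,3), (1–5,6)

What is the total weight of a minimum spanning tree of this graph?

24

Prim's algorithm from 1:
Step 1: cheapest edge leaving the tree is 1–3 (5); add 3.
Step 2: cheapest edge leaving the tree is 3–5 (3); add 5.
Step 3: cheapest edge leaving the tree is 2–3 (5); add 2.
Step 4: cheapest edge leaving the tree is 2–4 (11); add 4.
MST edges: 1–3, 3–5, 2–3, 2–4; total weight 5+3+5+11 = 24.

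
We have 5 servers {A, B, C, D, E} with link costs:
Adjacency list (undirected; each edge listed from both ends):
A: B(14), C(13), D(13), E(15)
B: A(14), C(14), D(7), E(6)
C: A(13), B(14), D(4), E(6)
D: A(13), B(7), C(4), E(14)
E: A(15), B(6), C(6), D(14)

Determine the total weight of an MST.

29

Kruskal's algorithm — process edges by increasing weight (ties by edge label):
C–D (4): add. Components now {A} {B} {C,D} {E}
B–E (6): add. Components now {A} {B,E} {C,D}
C–E (6): add. Components now {A} {B,C,D,E}
B–D (7): skip — B and D already connected.
A–C (13): add. Components now {A,B,C,D,E}
MST edges: C–D, B–E, C–E, A–C; total weight 4+6+6+13 = 29.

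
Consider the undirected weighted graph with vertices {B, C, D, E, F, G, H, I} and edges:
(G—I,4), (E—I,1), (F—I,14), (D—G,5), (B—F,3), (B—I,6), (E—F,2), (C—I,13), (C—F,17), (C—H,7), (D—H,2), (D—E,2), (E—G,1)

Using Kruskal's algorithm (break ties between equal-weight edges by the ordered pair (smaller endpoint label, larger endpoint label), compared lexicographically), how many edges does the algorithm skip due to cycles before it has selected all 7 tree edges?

3

Kruskal's algorithm — process edges by increasing weight (ties by edge label):
E—G (1): add — endpoints in different components.
E—I (1): add — endpoints in different components.
D—E (2): add — endpoints in different components.
D—H (2): add — endpoints in different components.
E—F (2): add — endpoints in different components.
B—F (3): add — endpoints in different components.
G—I (4): skip — G and I already connected.
D—G (5): skip — D and G already connected.
B—I (6): skip — B and I already connected.
C—H (7): add — endpoints in different components.
Edges rejected before the tree was complete: 3.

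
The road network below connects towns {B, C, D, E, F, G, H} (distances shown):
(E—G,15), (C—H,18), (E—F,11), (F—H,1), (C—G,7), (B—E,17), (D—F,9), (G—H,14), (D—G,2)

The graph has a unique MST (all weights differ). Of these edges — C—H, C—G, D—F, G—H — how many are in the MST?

2

Kruskal's algorithm — process edges by increasing weight (ties by edge label):
F—H (1): add — endpoints in different components.
D—G (2): add — endpoints in different components.
C—G (7): add — endpoints in different components.
D—F (9): add — endpoints in different components.
E—F (11): add — endpoints in different components.
G—H (14): skip — G and H already connected.
E—G (15): skip — E and G already connected.
B—E (17): add — endpoints in different components.
MST edge set: {F—H, D—G, C—G, D—F, E—F, B—E}.
Of the listed edges, {C—G, D—F} are in the MST → 2.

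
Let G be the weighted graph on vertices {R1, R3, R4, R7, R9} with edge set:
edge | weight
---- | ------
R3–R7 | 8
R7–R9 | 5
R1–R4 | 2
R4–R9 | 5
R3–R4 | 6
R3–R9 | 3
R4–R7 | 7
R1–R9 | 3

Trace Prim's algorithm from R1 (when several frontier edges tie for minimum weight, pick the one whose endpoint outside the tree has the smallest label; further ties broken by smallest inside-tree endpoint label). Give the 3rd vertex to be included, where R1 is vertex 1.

Prim, starting at R1.
Step 1: frontier [R1–R4 2, R1–R9 3] → take R1–R4 (2); add R4.
Step 2: frontier [R1–R9 3, R4–R9 5, R3–R4 6, R4–R7 7] → take R1–R9 (3); add R9.
Step 3: frontier [R3–R4 6, R4–R7 7, R3–R9 3, R7–R9 5] → take R3–R9 (3); add R3.
Step 4: frontier [R3–R7 8, R4–R7 7, R7–R9 5] → take R7–R9 (5); add R7.
Vertex order: R1, R4, R9, R3, R7. The 3rd vertex is R9.

R9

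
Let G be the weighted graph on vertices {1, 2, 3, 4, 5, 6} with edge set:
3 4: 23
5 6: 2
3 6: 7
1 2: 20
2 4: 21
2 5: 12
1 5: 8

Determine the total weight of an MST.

Prim, starting at 4.
Step 1: cheapest edge leaving the tree is 2 4 (21); add 2.
Step 2: cheapest edge leaving the tree is 2 5 (12); add 5.
Step 3: cheapest edge leaving the tree is 5 6 (2); add 6.
Step 4: cheapest edge leaving the tree is 3 6 (7); add 3.
Step 5: cheapest edge leaving the tree is 1 5 (8); add 1.
MST edges: 2 4, 2 5, 5 6, 3 6, 1 5; total weight 21+12+2+7+8 = 50.

50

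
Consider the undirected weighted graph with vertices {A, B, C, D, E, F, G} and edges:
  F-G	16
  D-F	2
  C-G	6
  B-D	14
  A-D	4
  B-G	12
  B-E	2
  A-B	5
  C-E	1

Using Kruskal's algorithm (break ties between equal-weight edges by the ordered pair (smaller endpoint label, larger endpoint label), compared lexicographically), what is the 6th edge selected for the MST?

Kruskal: consider edges lightest-first.
C-E (1): add — endpoints in different components.
B-E (2): add — endpoints in different components.
D-F (2): add — endpoints in different components.
A-D (4): add — endpoints in different components.
A-B (5): add — endpoints in different components.
C-G (6): add — endpoints in different components.
The 6th edge added is C-G.

C-G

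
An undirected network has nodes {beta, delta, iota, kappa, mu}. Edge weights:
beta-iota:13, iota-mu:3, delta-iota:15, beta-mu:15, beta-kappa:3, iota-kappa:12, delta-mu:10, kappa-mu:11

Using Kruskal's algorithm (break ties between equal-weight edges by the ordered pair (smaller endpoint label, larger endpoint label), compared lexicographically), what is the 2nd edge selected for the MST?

Kruskal: consider edges lightest-first.
beta-kappa (3): add — endpoints in different components.
iota-mu (3): add — endpoints in different components.
delta-mu (10): add — endpoints in different components.
kappa-mu (11): add — endpoints in different components.
The 2nd edge added is iota-mu.

iota-mu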